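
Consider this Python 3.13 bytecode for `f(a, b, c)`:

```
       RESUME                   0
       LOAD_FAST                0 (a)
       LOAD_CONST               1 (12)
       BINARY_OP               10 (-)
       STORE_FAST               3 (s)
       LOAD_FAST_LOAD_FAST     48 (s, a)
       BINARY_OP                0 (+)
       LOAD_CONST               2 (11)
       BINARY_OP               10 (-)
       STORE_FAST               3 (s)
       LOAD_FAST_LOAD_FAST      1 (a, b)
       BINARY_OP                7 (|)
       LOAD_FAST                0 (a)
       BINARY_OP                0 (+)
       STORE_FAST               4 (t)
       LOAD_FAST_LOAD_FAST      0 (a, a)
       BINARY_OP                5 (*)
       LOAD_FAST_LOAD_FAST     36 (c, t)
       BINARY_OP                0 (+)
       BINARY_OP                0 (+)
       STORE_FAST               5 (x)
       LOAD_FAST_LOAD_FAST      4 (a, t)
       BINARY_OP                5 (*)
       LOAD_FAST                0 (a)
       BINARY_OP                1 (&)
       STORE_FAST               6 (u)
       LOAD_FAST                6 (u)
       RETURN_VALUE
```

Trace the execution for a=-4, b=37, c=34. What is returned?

LOAD_FAST a → push -4. Stack: [-4]
LOAD_CONST → push 12. Stack: [-4, 12]
BINARY_OP - → -4 - 12 = -16. Stack: [-16]
STORE_FAST s → s=-16. Stack: []
LOAD_FAST_LOAD_FAST s,a → push -16,-4. Stack: [-16, -4]
BINARY_OP + → -16 + -4 = -20. Stack: [-20]
LOAD_CONST → push 11. Stack: [-20, 11]
BINARY_OP - → -20 - 11 = -31. Stack: [-31]
STORE_FAST s → s=-31. Stack: []
LOAD_FAST_LOAD_FAST a,b → push -4,37. Stack: [-4, 37]
BINARY_OP | → -4 | 37 = -3. Stack: [-3]
LOAD_FAST a → push -4. Stack: [-3, -4]
BINARY_OP + → -3 + -4 = -7. Stack: [-7]
STORE_FAST t → t=-7. Stack: []
LOAD_FAST_LOAD_FAST a,a → push -4,-4. Stack: [-4, -4]
BINARY_OP * → -4 * -4 = 16. Stack: [16]
LOAD_FAST_LOAD_FAST c,t → push 34,-7. Stack: [16, 34, -7]
BINARY_OP + → 34 + -7 = 27. Stack: [16, 27]
BINARY_OP + → 16 + 27 = 43. Stack: [43]
STORE_FAST x → x=43. Stack: []
LOAD_FAST_LOAD_FAST a,t → push -4,-7. Stack: [-4, -7]
BINARY_OP * → -4 * -7 = 28. Stack: [28]
LOAD_FAST a → push -4. Stack: [28, -4]
BINARY_OP & → 28 & -4 = 28. Stack: [28]
STORE_FAST u → u=28. Stack: []
LOAD_FAST u → push 28. Stack: [28]
RETURN_VALUE → return 28.

28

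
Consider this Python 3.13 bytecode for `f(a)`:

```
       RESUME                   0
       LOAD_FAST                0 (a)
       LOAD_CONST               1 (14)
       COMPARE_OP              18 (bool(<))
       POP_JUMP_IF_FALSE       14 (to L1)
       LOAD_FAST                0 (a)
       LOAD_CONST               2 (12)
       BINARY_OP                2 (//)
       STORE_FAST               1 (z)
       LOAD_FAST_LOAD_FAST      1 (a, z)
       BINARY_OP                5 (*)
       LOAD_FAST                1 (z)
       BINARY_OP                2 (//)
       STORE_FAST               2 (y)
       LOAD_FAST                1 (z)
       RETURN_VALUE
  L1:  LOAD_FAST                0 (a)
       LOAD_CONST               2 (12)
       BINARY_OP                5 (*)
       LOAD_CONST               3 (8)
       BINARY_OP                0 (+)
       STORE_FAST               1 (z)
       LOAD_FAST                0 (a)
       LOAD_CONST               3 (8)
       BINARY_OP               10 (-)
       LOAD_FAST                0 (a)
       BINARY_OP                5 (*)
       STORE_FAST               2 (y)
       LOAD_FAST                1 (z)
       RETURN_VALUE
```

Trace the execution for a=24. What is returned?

LOAD_FAST a → push 24. Stack: [24]
LOAD_CONST → push 14. Stack: [24, 14]
COMPARE_OP bool(<) → 24 vs 14 = False. Stack: [False]
POP_JUMP_IF_FALSE → pop False; jump. Stack: []
LOAD_FAST a → push 24. Stack: [24]
LOAD_CONST → push 12. Stack: [24, 12]
BINARY_OP * → 24 * 12 = 288. Stack: [288]
LOAD_CONST → push 8. Stack: [288, 8]
BINARY_OP + → 288 + 8 = 296. Stack: [296]
STORE_FAST z → z=296. Stack: []
LOAD_FAST a → push 24. Stack: [24]
LOAD_CONST → push 8. Stack: [24, 8]
BINARY_OP - → 24 - 8 = 16. Stack: [16]
LOAD_FAST a → push 24. Stack: [16, 24]
BINARY_OP * → 16 * 24 = 384. Stack: [384]
STORE_FAST y → y=384. Stack: []
LOAD_FAST z → push 296. Stack: [296]
RETURN_VALUE → return 296.

296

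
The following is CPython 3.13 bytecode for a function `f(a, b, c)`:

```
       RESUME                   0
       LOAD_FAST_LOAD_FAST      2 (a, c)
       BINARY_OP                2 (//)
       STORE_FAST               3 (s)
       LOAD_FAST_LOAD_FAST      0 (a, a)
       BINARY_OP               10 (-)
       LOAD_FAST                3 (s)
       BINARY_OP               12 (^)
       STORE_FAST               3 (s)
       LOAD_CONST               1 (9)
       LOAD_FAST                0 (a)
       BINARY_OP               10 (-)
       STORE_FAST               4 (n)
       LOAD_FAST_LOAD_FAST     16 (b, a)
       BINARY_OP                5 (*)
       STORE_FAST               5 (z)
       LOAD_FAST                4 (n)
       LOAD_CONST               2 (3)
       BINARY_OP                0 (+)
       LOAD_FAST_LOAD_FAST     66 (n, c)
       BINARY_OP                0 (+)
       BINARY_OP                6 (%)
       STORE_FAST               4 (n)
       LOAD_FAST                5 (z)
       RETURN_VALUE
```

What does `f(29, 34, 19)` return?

LOAD_FAST_LOAD_FAST a,c → push 29,19. Stack: [29, 19]
BINARY_OP // → 29 // 19 = 1. Stack: [1]
STORE_FAST s → s=1. Stack: []
LOAD_FAST_LOAD_FAST a,a → push 29,29. Stack: [29, 29]
BINARY_OP - → 29 - 29 = 0. Stack: [0]
LOAD_FAST s → push 1. Stack: [0, 1]
BINARY_OP ^ → 0 ^ 1 = 1. Stack: [1]
STORE_FAST s → s=1. Stack: []
LOAD_CONST → push 9. Stack: [9]
LOAD_FAST a → push 29. Stack: [9, 29]
BINARY_OP - → 9 - 29 = -20. Stack: [-20]
STORE_FAST n → n=-20. Stack: []
LOAD_FAST_LOAD_FAST b,a → push 34,29. Stack: [34, 29]
BINARY_OP * → 34 * 29 = 986. Stack: [986]
STORE_FAST z → z=986. Stack: []
LOAD_FAST n → push -20. Stack: [-20]
LOAD_CONST → push 3. Stack: [-20, 3]
BINARY_OP + → -20 + 3 = -17. Stack: [-17]
LOAD_FAST_LOAD_FAST n,c → push -20,19. Stack: [-17, -20, 19]
BINARY_OP + → -20 + 19 = -1. Stack: [-17, -1]
BINARY_OP % → -17 % -1 = 0. Stack: [0]
STORE_FAST n → n=0. Stack: []
LOAD_FAST z → push 986. Stack: [986]
RETURN_VALUE → return 986.

986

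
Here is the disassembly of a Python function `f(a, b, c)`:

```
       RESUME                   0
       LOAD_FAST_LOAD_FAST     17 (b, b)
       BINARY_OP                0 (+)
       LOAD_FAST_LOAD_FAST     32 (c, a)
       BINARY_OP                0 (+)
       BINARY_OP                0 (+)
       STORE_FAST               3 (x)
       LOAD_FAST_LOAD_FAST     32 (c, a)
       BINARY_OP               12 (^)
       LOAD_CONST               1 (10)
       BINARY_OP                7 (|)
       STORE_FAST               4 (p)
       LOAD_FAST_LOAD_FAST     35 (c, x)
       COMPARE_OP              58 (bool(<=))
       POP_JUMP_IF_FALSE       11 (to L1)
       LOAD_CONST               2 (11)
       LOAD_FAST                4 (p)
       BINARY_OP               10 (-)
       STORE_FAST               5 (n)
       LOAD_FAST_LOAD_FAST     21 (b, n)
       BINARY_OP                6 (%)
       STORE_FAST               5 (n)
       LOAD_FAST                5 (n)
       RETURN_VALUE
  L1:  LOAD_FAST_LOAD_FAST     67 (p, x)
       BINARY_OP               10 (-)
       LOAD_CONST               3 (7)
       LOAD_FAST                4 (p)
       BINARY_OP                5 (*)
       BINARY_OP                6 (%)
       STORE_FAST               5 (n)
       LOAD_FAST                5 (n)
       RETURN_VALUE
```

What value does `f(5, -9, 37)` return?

18

LOAD_FAST_LOAD_FAST b,b → push -9,-9. Stack: [-9, -9]
BINARY_OP + → -9 + -9 = -18. Stack: [-18]
LOAD_FAST_LOAD_FAST c,a → push 37,5. Stack: [-18, 37, 5]
BINARY_OP + → 37 + 5 = 42. Stack: [-18, 42]
BINARY_OP + → -18 + 42 = 24. Stack: [24]
STORE_FAST x → x=24. Stack: []
LOAD_FAST_LOAD_FAST c,a → push 37,5. Stack: [37, 5]
BINARY_OP ^ → 37 ^ 5 = 32. Stack: [32]
LOAD_CONST → push 10. Stack: [32, 10]
BINARY_OP | → 32 | 10 = 42. Stack: [42]
STORE_FAST p → p=42. Stack: []
LOAD_FAST_LOAD_FAST c,x → push 37,24. Stack: [37, 24]
COMPARE_OP bool(<=) → 37 vs 24 = False. Stack: [False]
POP_JUMP_IF_FALSE → pop False; jump. Stack: []
LOAD_FAST_LOAD_FAST p,x → push 42,24. Stack: [42, 24]
BINARY_OP - → 42 - 24 = 18. Stack: [18]
LOAD_CONST → push 7. Stack: [18, 7]
LOAD_FAST p → push 42. Stack: [18, 7, 42]
BINARY_OP * → 7 * 42 = 294. Stack: [18, 294]
BINARY_OP % → 18 % 294 = 18. Stack: [18]
STORE_FAST n → n=18. Stack: []
LOAD_FAST n → push 18. Stack: [18]
RETURN_VALUE → return 18.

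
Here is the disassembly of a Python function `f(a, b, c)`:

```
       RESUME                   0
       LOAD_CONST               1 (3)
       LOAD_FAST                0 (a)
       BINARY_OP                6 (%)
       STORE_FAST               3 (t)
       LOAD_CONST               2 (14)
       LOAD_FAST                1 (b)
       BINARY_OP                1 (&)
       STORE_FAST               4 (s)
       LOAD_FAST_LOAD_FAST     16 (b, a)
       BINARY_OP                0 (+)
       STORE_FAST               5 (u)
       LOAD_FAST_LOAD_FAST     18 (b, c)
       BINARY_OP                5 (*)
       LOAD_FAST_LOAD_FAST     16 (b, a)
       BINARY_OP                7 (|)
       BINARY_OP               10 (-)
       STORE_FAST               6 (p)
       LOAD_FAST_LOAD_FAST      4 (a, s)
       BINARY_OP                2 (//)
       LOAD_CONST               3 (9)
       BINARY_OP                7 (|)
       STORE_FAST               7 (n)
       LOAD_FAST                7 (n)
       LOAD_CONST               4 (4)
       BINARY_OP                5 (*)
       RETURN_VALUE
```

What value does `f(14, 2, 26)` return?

LOAD_CONST → push 3. Stack: [3]
LOAD_FAST a → push 14. Stack: [3, 14]
BINARY_OP % → 3 % 14 = 3. Stack: [3]
STORE_FAST t → t=3. Stack: []
LOAD_CONST → push 14. Stack: [14]
LOAD_FAST b → push 2. Stack: [14, 2]
BINARY_OP & → 14 & 2 = 2. Stack: [2]
STORE_FAST s → s=2. Stack: []
LOAD_FAST_LOAD_FAST b,a → push 2,14. Stack: [2, 14]
BINARY_OP + → 2 + 14 = 16. Stack: [16]
STORE_FAST u → u=16. Stack: []
LOAD_FAST_LOAD_FAST b,c → push 2,26. Stack: [2, 26]
BINARY_OP * → 2 * 26 = 52. Stack: [52]
LOAD_FAST_LOAD_FAST b,a → push 2,14. Stack: [52, 2, 14]
BINARY_OP | → 2 | 14 = 14. Stack: [52, 14]
BINARY_OP - → 52 - 14 = 38. Stack: [38]
STORE_FAST p → p=38. Stack: []
LOAD_FAST_LOAD_FAST a,s → push 14,2. Stack: [14, 2]
BINARY_OP // → 14 // 2 = 7. Stack: [7]
LOAD_CONST → push 9. Stack: [7, 9]
BINARY_OP | → 7 | 9 = 15. Stack: [15]
STORE_FAST n → n=15. Stack: []
LOAD_FAST n → push 15. Stack: [15]
LOAD_CONST → push 4. Stack: [15, 4]
BINARY_OP * → 15 * 4 = 60. Stack: [60]
RETURN_VALUE → return 60.

60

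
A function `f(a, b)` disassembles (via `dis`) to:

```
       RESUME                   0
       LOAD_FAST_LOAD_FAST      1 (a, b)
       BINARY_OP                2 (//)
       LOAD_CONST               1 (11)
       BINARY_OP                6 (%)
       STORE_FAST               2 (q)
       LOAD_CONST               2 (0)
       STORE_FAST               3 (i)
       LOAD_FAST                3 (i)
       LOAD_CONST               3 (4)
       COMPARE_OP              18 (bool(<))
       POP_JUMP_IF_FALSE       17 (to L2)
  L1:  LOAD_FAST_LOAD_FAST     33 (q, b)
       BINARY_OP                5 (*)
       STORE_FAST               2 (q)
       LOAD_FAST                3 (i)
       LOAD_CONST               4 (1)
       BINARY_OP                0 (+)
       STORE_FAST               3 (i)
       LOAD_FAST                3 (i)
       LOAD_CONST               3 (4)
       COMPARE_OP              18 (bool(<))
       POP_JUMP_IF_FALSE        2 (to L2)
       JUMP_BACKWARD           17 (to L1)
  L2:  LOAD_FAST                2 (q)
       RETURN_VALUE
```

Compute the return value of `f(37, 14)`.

LOAD_FAST_LOAD_FAST a,b → push 37,14. Stack: [37, 14]
BINARY_OP // → 37 // 14 = 2. Stack: [2]
LOAD_CONST → push 11. Stack: [2, 11]
BINARY_OP % → 2 % 11 = 2. Stack: [2]
STORE_FAST q → q=2. Stack: []
LOAD_CONST → push 0. Stack: [0]
STORE_FAST i → i=0. Stack: []
LOAD_FAST i → push 0. Stack: [0]
LOAD_CONST → push 4. Stack: [0, 4]
COMPARE_OP bool(<) → 0 vs 4 = True. Stack: [True]
POP_JUMP_IF_FALSE → pop True; no jump. Stack: []
LOAD_FAST_LOAD_FAST q,b → push 2,14. Stack: [2, 14]
BINARY_OP * → 2 * 14 = 28. Stack: [28]
STORE_FAST q → q=28. Stack: []
LOAD_FAST i → push 0. Stack: [0]
LOAD_CONST → push 1. Stack: [0, 1]
BINARY_OP + → 0 + 1 = 1. Stack: [1]
STORE_FAST i → i=1. Stack: []
LOAD_FAST i → push 1. Stack: [1]
LOAD_CONST → push 4. Stack: [1, 4]
COMPARE_OP bool(<) → 1 vs 4 = True. Stack: [True]
POP_JUMP_IF_FALSE → pop True; no jump. Stack: []
LOAD_FAST_LOAD_FAST q,b → push 28,14. Stack: [28, 14]
BINARY_OP * → 28 * 14 = 392. Stack: [392]
STORE_FAST q → q=392. Stack: []
LOAD_FAST i → push 1. Stack: [1]
LOAD_CONST → push 1. Stack: [1, 1]
BINARY_OP + → 1 + 1 = 2. Stack: [2]
STORE_FAST i → i=2. Stack: []
LOAD_FAST i → push 2. Stack: [2]
LOAD_CONST → push 4. Stack: [2, 4]
COMPARE_OP bool(<) → 2 vs 4 = True. Stack: [True]
POP_JUMP_IF_FALSE → pop True; no jump. Stack: []
LOAD_FAST_LOAD_FAST q,b → push 392,14. Stack: [392, 14]
BINARY_OP * → 392 * 14 = 5488. Stack: [5488]
STORE_FAST q → q=5488. Stack: []
LOAD_FAST i → push 2. Stack: [2]
LOAD_CONST → push 1. Stack: [2, 1]
BINARY_OP + → 2 + 1 = 3. Stack: [3]
STORE_FAST i → i=3. Stack: []
LOAD_FAST i → push 3. Stack: [3]
LOAD_CONST → push 4. Stack: [3, 4]
COMPARE_OP bool(<) → 3 vs 4 = True. Stack: [True]
POP_JUMP_IF_FALSE → pop True; no jump. Stack: []
LOAD_FAST_LOAD_FAST q,b → push 5488,14. Stack: [5488, 14]
BINARY_OP * → 5488 * 14 = 76832. Stack: [76832]
STORE_FAST q → q=76832. Stack: []
LOAD_FAST i → push 3. Stack: [3]
LOAD_CONST → push 1. Stack: [3, 1]
BINARY_OP + → 3 + 1 = 4. Stack: [4]
STORE_FAST i → i=4. Stack: []
LOAD_FAST i → push 4. Stack: [4]
LOAD_CONST → push 4. Stack: [4, 4]
COMPARE_OP bool(<) → 4 vs 4 = False. Stack: [False]
POP_JUMP_IF_FALSE → pop False; jump. Stack: []
LOAD_FAST q → push 76832. Stack: [76832]
RETURN_VALUE → return 76832.

76832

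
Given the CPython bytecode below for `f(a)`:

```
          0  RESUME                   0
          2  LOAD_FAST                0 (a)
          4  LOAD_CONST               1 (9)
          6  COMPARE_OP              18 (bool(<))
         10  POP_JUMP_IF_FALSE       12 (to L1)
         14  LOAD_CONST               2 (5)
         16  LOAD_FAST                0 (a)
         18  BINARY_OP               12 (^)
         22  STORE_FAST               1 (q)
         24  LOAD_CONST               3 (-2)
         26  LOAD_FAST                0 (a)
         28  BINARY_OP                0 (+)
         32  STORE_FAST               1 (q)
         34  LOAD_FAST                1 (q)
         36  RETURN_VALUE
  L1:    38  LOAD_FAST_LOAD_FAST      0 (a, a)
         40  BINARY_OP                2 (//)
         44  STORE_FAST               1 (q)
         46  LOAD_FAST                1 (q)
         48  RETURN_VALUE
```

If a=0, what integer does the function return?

-2

LOAD_FAST a → push 0. Stack: [0]
LOAD_CONST → push 9. Stack: [0, 9]
COMPARE_OP bool(<) → 0 vs 9 = True. Stack: [True]
POP_JUMP_IF_FALSE → pop True; no jump. Stack: []
LOAD_CONST → push 5. Stack: [5]
LOAD_FAST a → push 0. Stack: [5, 0]
BINARY_OP ^ → 5 ^ 0 = 5. Stack: [5]
STORE_FAST q → q=5. Stack: []
LOAD_CONST → push -2. Stack: [-2]
LOAD_FAST a → push 0. Stack: [-2, 0]
BINARY_OP + → -2 + 0 = -2. Stack: [-2]
STORE_FAST q → q=-2. Stack: []
LOAD_FAST q → push -2. Stack: [-2]
RETURN_VALUE → return -2.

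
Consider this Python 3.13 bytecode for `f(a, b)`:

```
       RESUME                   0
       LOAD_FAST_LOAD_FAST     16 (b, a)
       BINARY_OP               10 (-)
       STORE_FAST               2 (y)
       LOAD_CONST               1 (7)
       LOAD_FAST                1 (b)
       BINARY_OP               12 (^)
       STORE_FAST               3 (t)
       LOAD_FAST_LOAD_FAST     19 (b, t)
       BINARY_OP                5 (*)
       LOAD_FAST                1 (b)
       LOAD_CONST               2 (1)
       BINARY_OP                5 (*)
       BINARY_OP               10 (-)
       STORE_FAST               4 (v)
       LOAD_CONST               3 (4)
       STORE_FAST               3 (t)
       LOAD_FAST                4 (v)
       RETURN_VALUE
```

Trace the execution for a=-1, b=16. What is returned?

352

LOAD_FAST_LOAD_FAST b,a → push 16,-1. Stack: [16, -1]
BINARY_OP - → 16 - -1 = 17. Stack: [17]
STORE_FAST y → y=17. Stack: []
LOAD_CONST → push 7. Stack: [7]
LOAD_FAST b → push 16. Stack: [7, 16]
BINARY_OP ^ → 7 ^ 16 = 23. Stack: [23]
STORE_FAST t → t=23. Stack: []
LOAD_FAST_LOAD_FAST b,t → push 16,23. Stack: [16, 23]
BINARY_OP * → 16 * 23 = 368. Stack: [368]
LOAD_FAST b → push 16. Stack: [368, 16]
LOAD_CONST → push 1. Stack: [368, 16, 1]
BINARY_OP * → 16 * 1 = 16. Stack: [368, 16]
BINARY_OP - → 368 - 16 = 352. Stack: [352]
STORE_FAST v → v=352. Stack: []
LOAD_CONST → push 4. Stack: [4]
STORE_FAST t → t=4. Stack: []
LOAD_FAST v → push 352. Stack: [352]
RETURN_VALUE → return 352.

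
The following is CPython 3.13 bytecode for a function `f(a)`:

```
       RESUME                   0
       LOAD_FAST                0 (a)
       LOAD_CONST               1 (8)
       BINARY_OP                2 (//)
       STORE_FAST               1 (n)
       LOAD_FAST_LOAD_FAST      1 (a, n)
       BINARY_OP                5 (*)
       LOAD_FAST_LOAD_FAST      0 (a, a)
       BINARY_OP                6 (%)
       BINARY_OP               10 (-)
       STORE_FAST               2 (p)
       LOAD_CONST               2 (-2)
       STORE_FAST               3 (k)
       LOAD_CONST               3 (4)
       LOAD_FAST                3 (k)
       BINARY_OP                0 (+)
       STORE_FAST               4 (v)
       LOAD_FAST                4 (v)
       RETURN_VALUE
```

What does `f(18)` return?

2

LOAD_FAST a → push 18. Stack: [18]
LOAD_CONST → push 8. Stack: [18, 8]
BINARY_OP // → 18 // 8 = 2. Stack: [2]
STORE_FAST n → n=2. Stack: []
LOAD_FAST_LOAD_FAST a,n → push 18,2. Stack: [18, 2]
BINARY_OP * → 18 * 2 = 36. Stack: [36]
LOAD_FAST_LOAD_FAST a,a → push 18,18. Stack: [36, 18, 18]
BINARY_OP % → 18 % 18 = 0. Stack: [36, 0]
BINARY_OP - → 36 - 0 = 36. Stack: [36]
STORE_FAST p → p=36. Stack: []
LOAD_CONST → push -2. Stack: [-2]
STORE_FAST k → k=-2. Stack: []
LOAD_CONST → push 4. Stack: [4]
LOAD_FAST k → push -2. Stack: [4, -2]
BINARY_OP + → 4 + -2 = 2. Stack: [2]
STORE_FAST v → v=2. Stack: []
LOAD_FAST v → push 2. Stack: [2]
RETURN_VALUE → return 2.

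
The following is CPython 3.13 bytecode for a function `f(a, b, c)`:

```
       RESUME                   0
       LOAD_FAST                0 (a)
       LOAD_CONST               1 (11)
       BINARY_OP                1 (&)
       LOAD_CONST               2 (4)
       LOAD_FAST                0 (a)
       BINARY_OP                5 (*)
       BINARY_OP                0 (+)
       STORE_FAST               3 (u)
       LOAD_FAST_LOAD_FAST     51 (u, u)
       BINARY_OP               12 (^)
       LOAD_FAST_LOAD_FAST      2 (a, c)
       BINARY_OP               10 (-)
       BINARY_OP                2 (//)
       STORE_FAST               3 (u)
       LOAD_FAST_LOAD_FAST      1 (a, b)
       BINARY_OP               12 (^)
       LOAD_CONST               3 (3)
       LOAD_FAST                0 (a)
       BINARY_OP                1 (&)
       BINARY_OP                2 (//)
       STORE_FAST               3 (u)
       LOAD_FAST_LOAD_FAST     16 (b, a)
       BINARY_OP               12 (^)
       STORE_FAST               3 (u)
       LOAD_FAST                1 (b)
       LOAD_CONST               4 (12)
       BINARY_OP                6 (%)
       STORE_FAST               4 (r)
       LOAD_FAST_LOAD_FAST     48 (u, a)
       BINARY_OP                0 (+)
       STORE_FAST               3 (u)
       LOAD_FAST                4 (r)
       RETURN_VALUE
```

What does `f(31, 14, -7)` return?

LOAD_FAST a → push 31. Stack: [31]
LOAD_CONST → push 11. Stack: [31, 11]
BINARY_OP & → 31 & 11 = 11. Stack: [11]
LOAD_CONST → push 4. Stack: [11, 4]
LOAD_FAST a → push 31. Stack: [11, 4, 31]
BINARY_OP * → 4 * 31 = 124. Stack: [11, 124]
BINARY_OP + → 11 + 124 = 135. Stack: [135]
STORE_FAST u → u=135. Stack: []
LOAD_FAST_LOAD_FAST u,u → push 135,135. Stack: [135, 135]
BINARY_OP ^ → 135 ^ 135 = 0. Stack: [0]
LOAD_FAST_LOAD_FAST a,c → push 31,-7. Stack: [0, 31, -7]
BINARY_OP - → 31 - -7 = 38. Stack: [0, 38]
BINARY_OP // → 0 // 38 = 0. Stack: [0]
STORE_FAST u → u=0. Stack: []
LOAD_FAST_LOAD_FAST a,b → push 31,14. Stack: [31, 14]
BINARY_OP ^ → 31 ^ 14 = 17. Stack: [17]
LOAD_CONST → push 3. Stack: [17, 3]
LOAD_FAST a → push 31. Stack: [17, 3, 31]
BINARY_OP & → 3 & 31 = 3. Stack: [17, 3]
BINARY_OP // → 17 // 3 = 5. Stack: [5]
STORE_FAST u → u=5. Stack: []
LOAD_FAST_LOAD_FAST b,a → push 14,31. Stack: [14, 31]
BINARY_OP ^ → 14 ^ 31 = 17. Stack: [17]
STORE_FAST u → u=17. Stack: []
LOAD_FAST b → push 14. Stack: [14]
LOAD_CONST → push 12. Stack: [14, 12]
BINARY_OP % → 14 % 12 = 2. Stack: [2]
STORE_FAST r → r=2. Stack: []
LOAD_FAST_LOAD_FAST u,a → push 17,31. Stack: [17, 31]
BINARY_OP + → 17 + 31 = 48. Stack: [48]
STORE_FAST u → u=48. Stack: []
LOAD_FAST r → push 2. Stack: [2]
RETURN_VALUE → return 2.

2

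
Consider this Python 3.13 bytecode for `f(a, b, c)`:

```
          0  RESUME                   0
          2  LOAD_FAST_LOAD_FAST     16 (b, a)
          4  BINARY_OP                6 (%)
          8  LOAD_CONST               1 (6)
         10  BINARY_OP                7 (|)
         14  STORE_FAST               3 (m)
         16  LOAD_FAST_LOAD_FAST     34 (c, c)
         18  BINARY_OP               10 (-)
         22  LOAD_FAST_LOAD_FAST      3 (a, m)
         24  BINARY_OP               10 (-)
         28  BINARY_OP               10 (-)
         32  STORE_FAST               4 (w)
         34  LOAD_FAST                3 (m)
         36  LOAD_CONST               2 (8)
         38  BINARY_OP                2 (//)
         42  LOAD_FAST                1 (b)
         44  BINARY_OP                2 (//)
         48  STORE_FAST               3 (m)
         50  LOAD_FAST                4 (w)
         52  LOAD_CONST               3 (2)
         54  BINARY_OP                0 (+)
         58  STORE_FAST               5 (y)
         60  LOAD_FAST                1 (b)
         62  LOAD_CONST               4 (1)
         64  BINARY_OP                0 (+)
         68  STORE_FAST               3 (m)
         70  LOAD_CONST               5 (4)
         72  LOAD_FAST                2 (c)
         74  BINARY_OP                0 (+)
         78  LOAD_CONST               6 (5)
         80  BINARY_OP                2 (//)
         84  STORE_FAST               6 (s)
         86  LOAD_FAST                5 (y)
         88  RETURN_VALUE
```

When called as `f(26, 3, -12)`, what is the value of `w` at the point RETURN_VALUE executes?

LOAD_FAST_LOAD_FAST b,a → push 3,26. Stack: [3, 26]
BINARY_OP % → 3 % 26 = 3. Stack: [3]
LOAD_CONST → push 6. Stack: [3, 6]
BINARY_OP | → 3 | 6 = 7. Stack: [7]
STORE_FAST m → m=7. Stack: []
LOAD_FAST_LOAD_FAST c,c → push -12,-12. Stack: [-12, -12]
BINARY_OP - → -12 - -12 = 0. Stack: [0]
LOAD_FAST_LOAD_FAST a,m → push 26,7. Stack: [0, 26, 7]
BINARY_OP - → 26 - 7 = 19. Stack: [0, 19]
BINARY_OP - → 0 - 19 = -19. Stack: [-19]
STORE_FAST w → w=-19. Stack: []
LOAD_FAST m → push 7. Stack: [7]
LOAD_CONST → push 8. Stack: [7, 8]
BINARY_OP // → 7 // 8 = 0. Stack: [0]
LOAD_FAST b → push 3. Stack: [0, 3]
BINARY_OP // → 0 // 3 = 0. Stack: [0]
STORE_FAST m → m=0. Stack: []
LOAD_FAST w → push -19. Stack: [-19]
LOAD_CONST → push 2. Stack: [-19, 2]
BINARY_OP + → -19 + 2 = -17. Stack: [-17]
STORE_FAST y → y=-17. Stack: []
LOAD_FAST b → push 3. Stack: [3]
LOAD_CONST → push 1. Stack: [3, 1]
BINARY_OP + → 3 + 1 = 4. Stack: [4]
STORE_FAST m → m=4. Stack: []
LOAD_CONST → push 4. Stack: [4]
LOAD_FAST c → push -12. Stack: [4, -12]
BINARY_OP + → 4 + -12 = -8. Stack: [-8]
LOAD_CONST → push 5. Stack: [-8, 5]
BINARY_OP // → -8 // 5 = -2. Stack: [-2]
STORE_FAST s → s=-2. Stack: []
LOAD_FAST y → push -17. Stack: [-17]
RETURN_VALUE → return -17.

-19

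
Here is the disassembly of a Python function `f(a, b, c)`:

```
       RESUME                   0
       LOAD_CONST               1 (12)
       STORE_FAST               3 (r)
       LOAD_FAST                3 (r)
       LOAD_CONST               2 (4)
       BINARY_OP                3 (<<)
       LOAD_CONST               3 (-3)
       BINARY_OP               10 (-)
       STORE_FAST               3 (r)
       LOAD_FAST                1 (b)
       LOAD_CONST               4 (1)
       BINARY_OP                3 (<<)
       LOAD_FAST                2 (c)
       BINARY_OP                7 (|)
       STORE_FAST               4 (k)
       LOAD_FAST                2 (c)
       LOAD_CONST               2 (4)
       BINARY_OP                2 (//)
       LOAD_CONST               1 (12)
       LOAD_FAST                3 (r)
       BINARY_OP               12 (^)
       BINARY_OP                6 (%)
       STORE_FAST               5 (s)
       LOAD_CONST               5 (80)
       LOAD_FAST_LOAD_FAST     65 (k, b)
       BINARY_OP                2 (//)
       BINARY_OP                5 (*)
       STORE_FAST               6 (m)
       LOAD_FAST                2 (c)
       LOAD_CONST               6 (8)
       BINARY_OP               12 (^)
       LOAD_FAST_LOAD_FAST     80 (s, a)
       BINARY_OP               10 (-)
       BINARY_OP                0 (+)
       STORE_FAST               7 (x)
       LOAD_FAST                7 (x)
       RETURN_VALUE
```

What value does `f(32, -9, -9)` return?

171

LOAD_CONST → push 12. Stack: [12]
STORE_FAST r → r=12. Stack: []
LOAD_FAST r → push 12. Stack: [12]
LOAD_CONST → push 4. Stack: [12, 4]
BINARY_OP << → 12 << 4 = 192. Stack: [192]
LOAD_CONST → push -3. Stack: [192, -3]
BINARY_OP - → 192 - -3 = 195. Stack: [195]
STORE_FAST r → r=195. Stack: []
LOAD_FAST b → push -9. Stack: [-9]
LOAD_CONST → push 1. Stack: [-9, 1]
BINARY_OP << → -9 << 1 = -18. Stack: [-18]
LOAD_FAST c → push -9. Stack: [-18, -9]
BINARY_OP | → -18 | -9 = -1. Stack: [-1]
STORE_FAST k → k=-1. Stack: []
LOAD_FAST c → push -9. Stack: [-9]
LOAD_CONST → push 4. Stack: [-9, 4]
BINARY_OP // → -9 // 4 = -3. Stack: [-3]
LOAD_CONST → push 12. Stack: [-3, 12]
LOAD_FAST r → push 195. Stack: [-3, 12, 195]
BINARY_OP ^ → 12 ^ 195 = 207. Stack: [-3, 207]
BINARY_OP % → -3 % 207 = 204. Stack: [204]
STORE_FAST s → s=204. Stack: []
LOAD_CONST → push 80. Stack: [80]
LOAD_FAST_LOAD_FAST k,b → push -1,-9. Stack: [80, -1, -9]
BINARY_OP // → -1 // -9 = 0. Stack: [80, 0]
BINARY_OP * → 80 * 0 = 0. Stack: [0]
STORE_FAST m → m=0. Stack: []
LOAD_FAST c → push -9. Stack: [-9]
LOAD_CONST → push 8. Stack: [-9, 8]
BINARY_OP ^ → -9 ^ 8 = -1. Stack: [-1]
LOAD_FAST_LOAD_FAST s,a → push 204,32. Stack: [-1, 204, 32]
BINARY_OP - → 204 - 32 = 172. Stack: [-1, 172]
BINARY_OP + → -1 + 172 = 171. Stack: [171]
STORE_FAST x → x=171. Stack: []
LOAD_FAST x → push 171. Stack: [171]
RETURN_VALUE → return 171.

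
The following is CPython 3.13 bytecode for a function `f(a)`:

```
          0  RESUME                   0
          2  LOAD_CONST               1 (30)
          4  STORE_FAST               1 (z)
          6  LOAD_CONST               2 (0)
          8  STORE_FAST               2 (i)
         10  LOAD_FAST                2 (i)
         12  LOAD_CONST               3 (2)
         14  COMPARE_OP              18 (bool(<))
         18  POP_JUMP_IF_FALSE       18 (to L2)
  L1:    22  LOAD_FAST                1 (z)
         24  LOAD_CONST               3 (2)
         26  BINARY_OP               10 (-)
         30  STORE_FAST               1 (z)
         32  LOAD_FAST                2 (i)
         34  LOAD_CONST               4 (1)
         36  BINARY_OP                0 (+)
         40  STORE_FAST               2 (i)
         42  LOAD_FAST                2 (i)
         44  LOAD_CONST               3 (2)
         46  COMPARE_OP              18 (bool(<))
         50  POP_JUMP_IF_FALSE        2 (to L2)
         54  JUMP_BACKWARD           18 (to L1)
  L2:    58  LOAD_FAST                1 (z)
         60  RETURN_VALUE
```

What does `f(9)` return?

26

LOAD_CONST → push 30. Stack: [30]
STORE_FAST z → z=30. Stack: []
LOAD_CONST → push 0. Stack: [0]
STORE_FAST i → i=0. Stack: []
LOAD_FAST i → push 0. Stack: [0]
LOAD_CONST → push 2. Stack: [0, 2]
COMPARE_OP bool(<) → 0 vs 2 = True. Stack: [True]
POP_JUMP_IF_FALSE → pop True; no jump. Stack: []
LOAD_FAST z → push 30. Stack: [30]
LOAD_CONST → push 2. Stack: [30, 2]
BINARY_OP - → 30 - 2 = 28. Stack: [28]
STORE_FAST z → z=28. Stack: []
LOAD_FAST i → push 0. Stack: [0]
LOAD_CONST → push 1. Stack: [0, 1]
BINARY_OP + → 0 + 1 = 1. Stack: [1]
STORE_FAST i → i=1. Stack: []
LOAD_FAST i → push 1. Stack: [1]
LOAD_CONST → push 2. Stack: [1, 2]
COMPARE_OP bool(<) → 1 vs 2 = True. Stack: [True]
POP_JUMP_IF_FALSE → pop True; no jump. Stack: []
LOAD_FAST z → push 28. Stack: [28]
LOAD_CONST → push 2. Stack: [28, 2]
BINARY_OP - → 28 - 2 = 26. Stack: [26]
STORE_FAST z → z=26. Stack: []
LOAD_FAST i → push 1. Stack: [1]
LOAD_CONST → push 1. Stack: [1, 1]
BINARY_OP + → 1 + 1 = 2. Stack: [2]
STORE_FAST i → i=2. Stack: []
LOAD_FAST i → push 2. Stack: [2]
LOAD_CONST → push 2. Stack: [2, 2]
COMPARE_OP bool(<) → 2 vs 2 = False. Stack: [False]
POP_JUMP_IF_FALSE → pop False; jump. Stack: []
LOAD_FAST z → push 26. Stack: [26]
RETURN_VALUE → return 26.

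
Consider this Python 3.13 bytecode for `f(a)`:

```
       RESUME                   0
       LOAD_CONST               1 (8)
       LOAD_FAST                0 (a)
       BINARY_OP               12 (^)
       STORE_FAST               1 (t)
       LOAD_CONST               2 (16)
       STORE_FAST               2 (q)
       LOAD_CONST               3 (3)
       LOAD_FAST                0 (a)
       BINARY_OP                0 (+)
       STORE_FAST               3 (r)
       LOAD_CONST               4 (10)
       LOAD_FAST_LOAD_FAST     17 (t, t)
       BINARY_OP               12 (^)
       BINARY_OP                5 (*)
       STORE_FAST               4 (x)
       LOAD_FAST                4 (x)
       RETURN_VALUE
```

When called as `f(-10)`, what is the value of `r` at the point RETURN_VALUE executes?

-7

LOAD_CONST → push 8. Stack: [8]
LOAD_FAST a → push -10. Stack: [8, -10]
BINARY_OP ^ → 8 ^ -10 = -2. Stack: [-2]
STORE_FAST t → t=-2. Stack: []
LOAD_CONST → push 16. Stack: [16]
STORE_FAST q → q=16. Stack: []
LOAD_CONST → push 3. Stack: [3]
LOAD_FAST a → push -10. Stack: [3, -10]
BINARY_OP + → 3 + -10 = -7. Stack: [-7]
STORE_FAST r → r=-7. Stack: []
LOAD_CONST → push 10. Stack: [10]
LOAD_FAST_LOAD_FAST t,t → push -2,-2. Stack: [10, -2, -2]
BINARY_OP ^ → -2 ^ -2 = 0. Stack: [10, 0]
BINARY_OP * → 10 * 0 = 0. Stack: [0]
STORE_FAST x → x=0. Stack: []
LOAD_FAST x → push 0. Stack: [0]
RETURN_VALUE → return 0.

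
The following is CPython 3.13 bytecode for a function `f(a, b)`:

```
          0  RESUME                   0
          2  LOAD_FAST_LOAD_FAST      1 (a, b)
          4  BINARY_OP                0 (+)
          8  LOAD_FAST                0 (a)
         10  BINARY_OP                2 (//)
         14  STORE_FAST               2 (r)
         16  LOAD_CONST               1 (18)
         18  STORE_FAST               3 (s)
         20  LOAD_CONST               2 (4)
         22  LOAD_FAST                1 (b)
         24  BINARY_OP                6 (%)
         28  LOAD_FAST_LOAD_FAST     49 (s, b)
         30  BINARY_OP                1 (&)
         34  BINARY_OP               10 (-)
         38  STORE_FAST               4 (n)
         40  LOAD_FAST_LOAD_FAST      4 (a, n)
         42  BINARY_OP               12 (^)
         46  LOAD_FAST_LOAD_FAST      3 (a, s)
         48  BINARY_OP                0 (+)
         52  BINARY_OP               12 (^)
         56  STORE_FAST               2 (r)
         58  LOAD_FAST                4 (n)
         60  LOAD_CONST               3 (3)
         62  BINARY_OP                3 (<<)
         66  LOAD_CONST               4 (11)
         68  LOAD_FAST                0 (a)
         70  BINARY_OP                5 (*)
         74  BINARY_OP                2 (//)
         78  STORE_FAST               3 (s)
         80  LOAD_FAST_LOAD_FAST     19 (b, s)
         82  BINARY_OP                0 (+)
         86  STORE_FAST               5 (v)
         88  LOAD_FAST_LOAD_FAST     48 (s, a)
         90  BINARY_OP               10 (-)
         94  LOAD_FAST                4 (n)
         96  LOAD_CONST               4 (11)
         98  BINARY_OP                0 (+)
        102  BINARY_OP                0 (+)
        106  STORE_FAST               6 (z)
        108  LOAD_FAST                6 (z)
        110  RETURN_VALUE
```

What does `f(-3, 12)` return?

LOAD_FAST_LOAD_FAST a,b → push -3,12. Stack: [-3, 12]
BINARY_OP + → -3 + 12 = 9. Stack: [9]
LOAD_FAST a → push -3. Stack: [9, -3]
BINARY_OP // → 9 // -3 = -3. Stack: [-3]
STORE_FAST r → r=-3. Stack: []
LOAD_CONST → push 18. Stack: [18]
STORE_FAST s → s=18. Stack: []
LOAD_CONST → push 4. Stack: [4]
LOAD_FAST b → push 12. Stack: [4, 12]
BINARY_OP % → 4 % 12 = 4. Stack: [4]
LOAD_FAST_LOAD_FAST s,b → push 18,12. Stack: [4, 18, 12]
BINARY_OP & → 18 & 12 = 0. Stack: [4, 0]
BINARY_OP - → 4 - 0 = 4. Stack: [4]
STORE_FAST n → n=4. Stack: []
LOAD_FAST_LOAD_FAST a,n → push -3,4. Stack: [-3, 4]
BINARY_OP ^ → -3 ^ 4 = -7. Stack: [-7]
LOAD_FAST_LOAD_FAST a,s → push -3,18. Stack: [-7, -3, 18]
BINARY_OP + → -3 + 18 = 15. Stack: [-7, 15]
BINARY_OP ^ → -7 ^ 15 = -10. Stack: [-10]
STORE_FAST r → r=-10. Stack: []
LOAD_FAST n → push 4. Stack: [4]
LOAD_CONST → push 3. Stack: [4, 3]
BINARY_OP << → 4 << 3 = 32. Stack: [32]
LOAD_CONST → push 11. Stack: [32, 11]
LOAD_FAST a → push -3. Stack: [32, 11, -3]
BINARY_OP * → 11 * -3 = -33. Stack: [32, -33]
BINARY_OP // → 32 // -33 = -1. Stack: [-1]
STORE_FAST s → s=-1. Stack: []
LOAD_FAST_LOAD_FAST b,s → push 12,-1. Stack: [12, -1]
BINARY_OP + → 12 + -1 = 11. Stack: [11]
STORE_FAST v → v=11. Stack: []
LOAD_FAST_LOAD_FAST s,a → push -1,-3. Stack: [-1, -3]
BINARY_OP - → -1 - -3 = 2. Stack: [2]
LOAD_FAST n → push 4. Stack: [2, 4]
LOAD_CONST → push 11. Stack: [2, 4, 11]
BINARY_OP + → 4 + 11 = 15. Stack: [2, 15]
BINARY_OP + → 2 + 15 = 17. Stack: [17]
STORE_FAST z → z=17. Stack: []
LOAD_FAST z → push 17. Stack: [17]
RETURN_VALUE → return 17.

17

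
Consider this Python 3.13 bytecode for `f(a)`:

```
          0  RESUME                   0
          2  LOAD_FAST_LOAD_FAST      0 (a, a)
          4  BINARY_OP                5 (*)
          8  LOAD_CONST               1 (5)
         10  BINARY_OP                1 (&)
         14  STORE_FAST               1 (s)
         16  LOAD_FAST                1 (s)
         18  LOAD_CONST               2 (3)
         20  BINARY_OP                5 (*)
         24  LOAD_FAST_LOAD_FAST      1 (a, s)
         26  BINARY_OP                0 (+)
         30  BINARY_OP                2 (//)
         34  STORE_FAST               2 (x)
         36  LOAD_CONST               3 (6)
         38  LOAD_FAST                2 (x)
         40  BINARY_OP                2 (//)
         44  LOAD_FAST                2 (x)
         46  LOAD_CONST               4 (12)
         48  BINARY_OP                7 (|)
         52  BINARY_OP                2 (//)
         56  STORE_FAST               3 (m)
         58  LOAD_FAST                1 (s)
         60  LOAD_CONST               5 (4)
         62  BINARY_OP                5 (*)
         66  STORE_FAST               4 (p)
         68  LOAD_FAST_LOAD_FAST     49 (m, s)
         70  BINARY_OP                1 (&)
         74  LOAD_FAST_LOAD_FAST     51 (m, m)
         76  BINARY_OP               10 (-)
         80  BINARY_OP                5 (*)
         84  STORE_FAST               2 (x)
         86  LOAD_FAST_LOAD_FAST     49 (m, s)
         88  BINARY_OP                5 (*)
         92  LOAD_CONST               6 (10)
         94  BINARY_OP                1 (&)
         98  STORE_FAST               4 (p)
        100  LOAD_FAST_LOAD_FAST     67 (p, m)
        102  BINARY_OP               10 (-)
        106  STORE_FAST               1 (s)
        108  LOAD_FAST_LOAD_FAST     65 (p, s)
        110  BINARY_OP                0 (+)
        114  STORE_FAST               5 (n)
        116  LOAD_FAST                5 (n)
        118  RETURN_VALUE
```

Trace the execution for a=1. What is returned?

LOAD_FAST_LOAD_FAST a,a → push 1,1. Stack: [1, 1]
BINARY_OP * → 1 * 1 = 1. Stack: [1]
LOAD_CONST → push 5. Stack: [1, 5]
BINARY_OP & → 1 & 5 = 1. Stack: [1]
STORE_FAST s → s=1. Stack: []
LOAD_FAST s → push 1. Stack: [1]
LOAD_CONST → push 3. Stack: [1, 3]
BINARY_OP * → 1 * 3 = 3. Stack: [3]
LOAD_FAST_LOAD_FAST a,s → push 1,1. Stack: [3, 1, 1]
BINARY_OP + → 1 + 1 = 2. Stack: [3, 2]
BINARY_OP // → 3 // 2 = 1. Stack: [1]
STORE_FAST x → x=1. Stack: []
LOAD_CONST → push 6. Stack: [6]
LOAD_FAST x → push 1. Stack: [6, 1]
BINARY_OP // → 6 // 1 = 6. Stack: [6]
LOAD_FAST x → push 1. Stack: [6, 1]
LOAD_CONST → push 12. Stack: [6, 1, 12]
BINARY_OP | → 1 | 12 = 13. Stack: [6, 13]
BINARY_OP // → 6 // 13 = 0. Stack: [0]
STORE_FAST m → m=0. Stack: []
LOAD_FAST s → push 1. Stack: [1]
LOAD_CONST → push 4. Stack: [1, 4]
BINARY_OP * → 1 * 4 = 4. Stack: [4]
STORE_FAST p → p=4. Stack: []
LOAD_FAST_LOAD_FAST m,s → push 0,1. Stack: [0, 1]
BINARY_OP & → 0 & 1 = 0. Stack: [0]
LOAD_FAST_LOAD_FAST m,m → push 0,0. Stack: [0, 0, 0]
BINARY_OP - → 0 - 0 = 0. Stack: [0, 0]
BINARY_OP * → 0 * 0 = 0. Stack: [0]
STORE_FAST x → x=0. Stack: []
LOAD_FAST_LOAD_FAST m,s → push 0,1. Stack: [0, 1]
BINARY_OP * → 0 * 1 = 0. Stack: [0]
LOAD_CONST → push 10. Stack: [0, 10]
BINARY_OP & → 0 & 10 = 0. Stack: [0]
STORE_FAST p → p=0. Stack: []
LOAD_FAST_LOAD_FAST p,m → push 0,0. Stack: [0, 0]
BINARY_OP - → 0 - 0 = 0. Stack: [0]
STORE_FAST s → s=0. Stack: []
LOAD_FAST_LOAD_FAST p,s → push 0,0. Stack: [0, 0]
BINARY_OP + → 0 + 0 = 0. Stack: [0]
STORE_FAST n → n=0. Stack: []
LOAD_FAST n → push 0. Stack: [0]
RETURN_VALUE → return 0.

0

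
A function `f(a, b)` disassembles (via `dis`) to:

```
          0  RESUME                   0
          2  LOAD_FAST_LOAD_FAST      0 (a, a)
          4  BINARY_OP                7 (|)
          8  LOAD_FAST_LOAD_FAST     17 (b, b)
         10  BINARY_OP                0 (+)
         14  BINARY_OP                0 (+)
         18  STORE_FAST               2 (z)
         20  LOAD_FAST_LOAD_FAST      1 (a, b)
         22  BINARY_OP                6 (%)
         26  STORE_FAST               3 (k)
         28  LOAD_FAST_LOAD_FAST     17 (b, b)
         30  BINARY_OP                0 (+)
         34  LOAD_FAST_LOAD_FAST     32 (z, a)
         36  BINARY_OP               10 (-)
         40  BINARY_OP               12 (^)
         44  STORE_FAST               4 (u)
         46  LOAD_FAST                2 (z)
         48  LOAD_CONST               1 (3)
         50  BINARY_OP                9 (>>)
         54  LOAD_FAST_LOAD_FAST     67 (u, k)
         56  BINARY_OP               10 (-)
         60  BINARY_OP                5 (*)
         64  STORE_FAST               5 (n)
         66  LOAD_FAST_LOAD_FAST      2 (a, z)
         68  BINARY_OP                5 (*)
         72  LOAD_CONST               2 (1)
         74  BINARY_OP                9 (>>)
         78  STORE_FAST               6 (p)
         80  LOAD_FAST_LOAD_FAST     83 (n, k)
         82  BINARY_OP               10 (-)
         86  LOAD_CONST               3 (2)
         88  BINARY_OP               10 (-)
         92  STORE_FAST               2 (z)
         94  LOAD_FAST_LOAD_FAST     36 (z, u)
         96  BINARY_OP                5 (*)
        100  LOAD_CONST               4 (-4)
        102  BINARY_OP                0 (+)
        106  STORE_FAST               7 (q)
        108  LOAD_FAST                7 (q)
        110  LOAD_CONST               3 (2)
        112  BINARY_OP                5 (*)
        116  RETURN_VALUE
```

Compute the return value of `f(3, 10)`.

LOAD_FAST_LOAD_FAST a,a → push 3,3. Stack: [3, 3]
BINARY_OP | → 3 | 3 = 3. Stack: [3]
LOAD_FAST_LOAD_FAST b,b → push 10,10. Stack: [3, 10, 10]
BINARY_OP + → 10 + 10 = 20. Stack: [3, 20]
BINARY_OP + → 3 + 20 = 23. Stack: [23]
STORE_FAST z → z=23. Stack: []
LOAD_FAST_LOAD_FAST a,b → push 3,10. Stack: [3, 10]
BINARY_OP % → 3 % 10 = 3. Stack: [3]
STORE_FAST k → k=3. Stack: []
LOAD_FAST_LOAD_FAST b,b → push 10,10. Stack: [10, 10]
BINARY_OP + → 10 + 10 = 20. Stack: [20]
LOAD_FAST_LOAD_FAST z,a → push 23,3. Stack: [20, 23, 3]
BINARY_OP - → 23 - 3 = 20. Stack: [20, 20]
BINARY_OP ^ → 20 ^ 20 = 0. Stack: [0]
STORE_FAST u → u=0. Stack: []
LOAD_FAST z → push 23. Stack: [23]
LOAD_CONST → push 3. Stack: [23, 3]
BINARY_OP >> → 23 >> 3 = 2. Stack: [2]
LOAD_FAST_LOAD_FAST u,k → push 0,3. Stack: [2, 0, 3]
BINARY_OP - → 0 - 3 = -3. Stack: [2, -3]
BINARY_OP * → 2 * -3 = -6. Stack: [-6]
STORE_FAST n → n=-6. Stack: []
LOAD_FAST_LOAD_FAST a,z → push 3,23. Stack: [3, 23]
BINARY_OP * → 3 * 23 = 69. Stack: [69]
LOAD_CONST → push 1. Stack: [69, 1]
BINARY_OP >> → 69 >> 1 = 34. Stack: [34]
STORE_FAST p → p=34. Stack: []
LOAD_FAST_LOAD_FAST n,k → push -6,3. Stack: [-6, 3]
BINARY_OP - → -6 - 3 = -9. Stack: [-9]
LOAD_CONST → push 2. Stack: [-9, 2]
BINARY_OP - → -9 - 2 = -11. Stack: [-11]
STORE_FAST z → z=-11. Stack: []
LOAD_FAST_LOAD_FAST z,u → push -11,0. Stack: [-11, 0]
BINARY_OP * → -11 * 0 = 0. Stack: [0]
LOAD_CONST → push -4. Stack: [0, -4]
BINARY_OP + → 0 + -4 = -4. Stack: [-4]
STORE_FAST q → q=-4. Stack: []
LOAD_FAST q → push -4. Stack: [-4]
LOAD_CONST → push 2. Stack: [-4, 2]
BINARY_OP * → -4 * 2 = -8. Stack: [-8]
RETURN_VALUE → return -8.

-8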